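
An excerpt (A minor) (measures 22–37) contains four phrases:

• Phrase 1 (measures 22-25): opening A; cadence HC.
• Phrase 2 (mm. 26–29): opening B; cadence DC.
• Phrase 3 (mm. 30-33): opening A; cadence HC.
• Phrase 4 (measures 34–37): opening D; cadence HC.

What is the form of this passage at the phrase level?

phrase group

Phrase 4 ends with a half cadence, no stronger than phrase 2's deceptive cadence, so the four phrases do not form a double period; nor do phrases 3–4 duplicate 1–2, so it is not a repeated period. With no phrase reaching a conclusive cadence, the passage is a phrase group.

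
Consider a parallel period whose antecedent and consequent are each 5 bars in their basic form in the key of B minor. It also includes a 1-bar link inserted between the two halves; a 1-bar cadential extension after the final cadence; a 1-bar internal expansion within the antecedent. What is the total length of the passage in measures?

Basic parallel period: 5 + 5 = 10 bars.
10 (basic form) + 1 (link) + 1 (cadential extension) + 1 (internal expansion) = 13.

13 measures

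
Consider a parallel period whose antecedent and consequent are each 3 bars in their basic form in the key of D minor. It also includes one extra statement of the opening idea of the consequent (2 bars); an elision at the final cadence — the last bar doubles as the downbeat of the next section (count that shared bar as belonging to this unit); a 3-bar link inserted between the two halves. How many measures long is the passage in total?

Basic parallel period: 3 + 3 = 6 bars.
6 (basic form) + 2 (extra statement) + 3 (link) = 11.
The elision shares a bar with the next section but does not change this unit's count.

11 measures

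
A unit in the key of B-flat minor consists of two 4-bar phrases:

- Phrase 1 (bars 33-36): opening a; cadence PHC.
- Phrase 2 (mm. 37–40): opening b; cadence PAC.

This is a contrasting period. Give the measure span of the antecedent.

measures 33–36

The phrase ending with the weaker cadence (Phrygian half cadence) is the antecedent; the one ending more conclusively (perfect authentic cadence) is the consequent. The antecedent is measures 33–36.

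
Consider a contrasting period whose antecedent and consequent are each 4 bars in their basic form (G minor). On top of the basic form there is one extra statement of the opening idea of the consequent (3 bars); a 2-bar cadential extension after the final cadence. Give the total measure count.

13 measures

Basic contrasting period: 4 + 4 = 8 bars.
8 (basic form) + 3 (extra statement) + 2 (cadential extension) = 13.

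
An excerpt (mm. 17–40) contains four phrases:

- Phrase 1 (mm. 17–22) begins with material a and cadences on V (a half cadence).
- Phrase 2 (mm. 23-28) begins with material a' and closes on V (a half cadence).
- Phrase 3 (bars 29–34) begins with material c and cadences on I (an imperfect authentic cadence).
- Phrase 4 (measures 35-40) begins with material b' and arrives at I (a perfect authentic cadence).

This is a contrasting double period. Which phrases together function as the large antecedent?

phrases 1 and 2

In a double period the first pair of phrases (ending half cadence) is the large antecedent and the second pair (ending perfect authentic cadence) is the large consequent; the antecedent is phrases 1 and 2.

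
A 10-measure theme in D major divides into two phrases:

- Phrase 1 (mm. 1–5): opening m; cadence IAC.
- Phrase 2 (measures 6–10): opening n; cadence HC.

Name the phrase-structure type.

The second phrase closes with a half cadence, which is not stronger than the first phrase's imperfect authentic cadence; without a weak→strong cadential pair there is no antecedent–consequent relationship, so this is a phrase group rather than a period.

phrase group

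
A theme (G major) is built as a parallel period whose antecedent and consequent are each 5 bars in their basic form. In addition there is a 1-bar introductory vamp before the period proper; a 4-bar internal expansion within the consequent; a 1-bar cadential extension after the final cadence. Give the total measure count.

Basic parallel period: 5 + 5 = 10 bars.
10 (basic form) + 1 (introduction) + 4 (internal expansion) + 1 (cadential extension) = 16.

16 measures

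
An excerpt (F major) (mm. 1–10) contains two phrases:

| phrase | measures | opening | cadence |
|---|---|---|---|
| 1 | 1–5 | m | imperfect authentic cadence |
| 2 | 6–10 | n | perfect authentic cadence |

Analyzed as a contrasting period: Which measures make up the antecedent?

The antecedent is the phrase ending with the weaker cadence (imperfect authentic cadence, phrase 1) and the consequent the one ending more conclusively (perfect authentic cadence, phrase 2); the antecedent is mm. 1-5.

measures 1–5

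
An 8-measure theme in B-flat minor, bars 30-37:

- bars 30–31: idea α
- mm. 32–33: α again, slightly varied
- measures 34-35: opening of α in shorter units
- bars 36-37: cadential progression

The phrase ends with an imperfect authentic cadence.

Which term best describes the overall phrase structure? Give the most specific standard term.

Basic idea (measures 30–31) + its repetition (bars 32–33) form the presentation; fragmentation and cadence (bars 34–37) form the continuation — the 8-bar whole is a sentence.

sentence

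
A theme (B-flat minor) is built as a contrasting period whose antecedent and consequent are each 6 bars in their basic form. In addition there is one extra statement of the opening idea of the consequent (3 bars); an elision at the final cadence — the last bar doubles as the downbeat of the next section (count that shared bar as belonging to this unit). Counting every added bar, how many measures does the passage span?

Basic contrasting period: 6 + 6 = 12 bars.
12 (basic form) + 3 (extra statement) = 15.
The elision shares a bar with the next section but does not change this unit's count.

15 measures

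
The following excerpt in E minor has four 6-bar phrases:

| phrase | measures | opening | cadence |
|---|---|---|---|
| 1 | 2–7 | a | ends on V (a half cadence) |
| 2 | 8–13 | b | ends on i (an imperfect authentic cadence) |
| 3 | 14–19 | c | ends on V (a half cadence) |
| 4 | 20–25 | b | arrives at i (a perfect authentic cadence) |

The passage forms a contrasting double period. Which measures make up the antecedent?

measures 2–13

In a double period the first pair of phrases (ending imperfect authentic cadence) is the large antecedent and the second pair (ending perfect authentic cadence) is the large consequent; the antecedent is measures 2–13.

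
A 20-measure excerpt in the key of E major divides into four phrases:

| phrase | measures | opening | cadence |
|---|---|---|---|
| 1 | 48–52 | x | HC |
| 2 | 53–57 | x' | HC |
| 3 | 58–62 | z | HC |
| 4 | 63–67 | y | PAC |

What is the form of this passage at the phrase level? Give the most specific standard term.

Four phrases in two halves: the first half (measures 48–57) ends with a half cadence, the second (measures 58-67) with a perfect authentic cadence — a large antecedent–consequent pair, i.e. a double period.
Phrase 3 begins with different material from phrase 1, making it contrasting.

contrasting double period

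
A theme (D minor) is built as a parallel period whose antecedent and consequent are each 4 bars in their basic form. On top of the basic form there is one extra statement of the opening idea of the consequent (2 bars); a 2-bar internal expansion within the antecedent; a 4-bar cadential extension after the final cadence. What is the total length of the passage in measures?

16 measures

Basic parallel period: 4 + 4 = 8 bars.
8 (basic form) + 2 (extra statement) + 2 (internal expansion) + 4 (cadential extension) = 16.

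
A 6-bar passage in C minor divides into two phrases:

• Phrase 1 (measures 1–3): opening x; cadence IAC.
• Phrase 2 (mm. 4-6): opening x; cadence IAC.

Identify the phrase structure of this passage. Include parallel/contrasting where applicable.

Both phrases have the same opening (x) and the same cadence (imperfect authentic cadence): the second is a restatement, not a consequent, so this is a repeated phrase rather than a period.

repeated phrase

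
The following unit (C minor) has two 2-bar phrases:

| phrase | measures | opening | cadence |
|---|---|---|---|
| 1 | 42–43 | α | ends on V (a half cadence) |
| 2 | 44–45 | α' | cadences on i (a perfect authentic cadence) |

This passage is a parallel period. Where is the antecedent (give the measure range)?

The antecedent is the phrase ending with the weaker cadence (half cadence, phrase 1) and the consequent the one ending more conclusively (perfect authentic cadence, phrase 2); the antecedent is mm. 42–43.

measures 42–43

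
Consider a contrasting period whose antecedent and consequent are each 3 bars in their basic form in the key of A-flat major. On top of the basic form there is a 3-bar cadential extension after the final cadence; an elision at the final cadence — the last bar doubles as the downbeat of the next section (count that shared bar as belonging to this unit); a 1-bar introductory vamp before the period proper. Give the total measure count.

10 measures

Basic contrasting period: 3 + 3 = 6 bars.
6 (basic form) + 3 (cadential extension) + 1 (introduction) = 10.
The elision shares a bar with the next section but does not change this unit's count.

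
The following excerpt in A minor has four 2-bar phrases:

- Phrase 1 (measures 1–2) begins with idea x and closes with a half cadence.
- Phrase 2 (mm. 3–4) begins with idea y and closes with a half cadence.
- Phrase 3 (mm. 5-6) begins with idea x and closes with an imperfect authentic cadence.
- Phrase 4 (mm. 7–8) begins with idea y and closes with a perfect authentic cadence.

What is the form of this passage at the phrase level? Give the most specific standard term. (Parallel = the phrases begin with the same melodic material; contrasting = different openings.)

parallel double period

Four phrases in two halves: the first half (bars 1–4) ends with a half cadence, the second (bars 5-8) with a perfect authentic cadence — a large antecedent–consequent pair, i.e. a double period.
Phrase 3 begins with the same material as phrase 1, making it parallel.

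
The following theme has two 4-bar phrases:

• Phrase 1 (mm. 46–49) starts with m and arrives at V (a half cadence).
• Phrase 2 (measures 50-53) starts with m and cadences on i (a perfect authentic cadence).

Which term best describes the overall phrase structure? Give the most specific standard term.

parallel period

Phrase 1 ends with a half cadence (weaker) and phrase 2 with a perfect authentic cadence (stronger): antecedent + consequent = a period.
The two phrases open with the same material (m / m), so the period is parallel.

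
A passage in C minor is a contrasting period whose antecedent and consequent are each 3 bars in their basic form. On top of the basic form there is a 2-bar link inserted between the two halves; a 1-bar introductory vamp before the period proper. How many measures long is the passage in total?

Basic contrasting period: 3 + 3 = 6 bars.
6 (basic form) + 2 (link) + 1 (introduction) = 9.

9 measures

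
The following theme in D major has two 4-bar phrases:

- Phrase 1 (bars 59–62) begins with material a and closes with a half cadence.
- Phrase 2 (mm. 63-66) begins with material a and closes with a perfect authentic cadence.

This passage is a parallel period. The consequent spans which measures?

The antecedent is the phrase ending with the weaker cadence (half cadence, phrase 1) and the consequent the one ending more conclusively (perfect authentic cadence, phrase 2); the consequent is bars 63–66.

measures 63–66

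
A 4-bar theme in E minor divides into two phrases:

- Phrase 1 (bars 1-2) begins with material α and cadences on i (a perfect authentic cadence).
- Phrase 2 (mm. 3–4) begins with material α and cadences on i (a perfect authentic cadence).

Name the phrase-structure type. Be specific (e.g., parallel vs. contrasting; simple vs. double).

Both phrases have the same opening (α) and the same cadence (perfect authentic cadence): the second is a restatement, not a consequent, so this is a repeated phrase rather than a period.

repeated phrase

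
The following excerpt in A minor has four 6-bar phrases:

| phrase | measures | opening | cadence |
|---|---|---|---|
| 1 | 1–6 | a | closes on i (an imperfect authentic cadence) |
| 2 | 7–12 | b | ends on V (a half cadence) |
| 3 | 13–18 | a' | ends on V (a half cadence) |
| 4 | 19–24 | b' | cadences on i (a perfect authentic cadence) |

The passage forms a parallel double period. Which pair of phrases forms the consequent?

phrases 3 and 4

In a double period the first pair of phrases (ending half cadence) is the large antecedent and the second pair (ending perfect authentic cadence) is the large consequent; the consequent is phrases 3 and 4.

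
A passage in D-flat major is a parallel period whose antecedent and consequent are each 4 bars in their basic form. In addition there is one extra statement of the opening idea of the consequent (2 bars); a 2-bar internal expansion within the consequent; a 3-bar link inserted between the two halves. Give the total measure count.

15 measures

Basic parallel period: 4 + 4 = 8 bars.
8 (basic form) + 2 (extra statement) + 2 (internal expansion) + 3 (link) = 15.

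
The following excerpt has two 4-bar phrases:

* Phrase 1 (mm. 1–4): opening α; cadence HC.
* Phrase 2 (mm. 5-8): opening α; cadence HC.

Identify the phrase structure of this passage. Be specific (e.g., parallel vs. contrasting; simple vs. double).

repeated phrase

Both phrases have the same opening (α) and the same cadence (half cadence): the second is a restatement, not a consequent, so this is a repeated phrase rather than a period.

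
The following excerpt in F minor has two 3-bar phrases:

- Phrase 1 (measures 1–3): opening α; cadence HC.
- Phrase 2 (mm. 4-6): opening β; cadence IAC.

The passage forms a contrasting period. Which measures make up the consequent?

measures 4–6

The phrase ending with the weaker cadence (half cadence) is the antecedent; the one ending more conclusively (imperfect authentic cadence) is the consequent. The consequent is measures 4–6.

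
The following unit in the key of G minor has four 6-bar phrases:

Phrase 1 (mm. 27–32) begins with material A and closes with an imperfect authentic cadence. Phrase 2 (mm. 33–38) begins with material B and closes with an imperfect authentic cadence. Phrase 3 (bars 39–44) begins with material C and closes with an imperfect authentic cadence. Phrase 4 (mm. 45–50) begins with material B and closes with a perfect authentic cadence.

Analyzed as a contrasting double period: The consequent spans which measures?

In a double period the four phrases pair into a large antecedent (phrases 1–2, ending imperfect authentic cadence) and a large consequent (phrases 3–4, ending perfect authentic cadence). The consequent spans bars 39–50.

measures 39–50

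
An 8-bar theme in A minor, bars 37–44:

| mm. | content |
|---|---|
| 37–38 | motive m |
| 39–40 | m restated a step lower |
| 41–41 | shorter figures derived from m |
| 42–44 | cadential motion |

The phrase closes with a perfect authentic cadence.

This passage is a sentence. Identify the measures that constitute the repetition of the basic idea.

measures 39–40

The presentation of a sentence is the basic idea (mm. 37-38) plus its repetition (measures 39-40); the repetition of the basic idea is therefore mm. 39–40.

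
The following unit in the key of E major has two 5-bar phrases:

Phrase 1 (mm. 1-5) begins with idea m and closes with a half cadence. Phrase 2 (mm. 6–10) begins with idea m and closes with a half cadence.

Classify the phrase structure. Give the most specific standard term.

repeated phrase

Both phrases have the same opening (m) and the same cadence (half cadence): the second is a restatement, not a consequent, so this is a repeated phrase rather than a period.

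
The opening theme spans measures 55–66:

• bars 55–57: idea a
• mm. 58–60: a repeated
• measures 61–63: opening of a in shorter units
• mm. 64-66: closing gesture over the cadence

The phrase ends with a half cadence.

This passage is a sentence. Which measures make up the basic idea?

The presentation of a sentence is the basic idea (bars 55–57) plus its repetition (bars 58–60); the basic idea is therefore mm. 55–57.

measures 55–57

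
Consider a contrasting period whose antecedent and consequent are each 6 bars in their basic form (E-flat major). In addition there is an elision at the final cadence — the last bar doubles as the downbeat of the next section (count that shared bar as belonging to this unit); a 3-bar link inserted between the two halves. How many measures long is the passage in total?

15 measures

Basic contrasting period: 6 + 6 = 12 bars.
12 (basic form) + 3 (link) = 15.
The elision shares a bar with the next section but does not change this unit's count.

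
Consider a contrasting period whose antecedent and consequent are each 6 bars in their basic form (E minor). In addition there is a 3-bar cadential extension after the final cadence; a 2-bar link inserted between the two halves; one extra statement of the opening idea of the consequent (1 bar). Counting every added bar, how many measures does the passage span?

18 measures

Basic contrasting period: 6 + 6 = 12 bars.
12 (basic form) + 3 (cadential extension) + 2 (link) + 1 (extra statement) = 18.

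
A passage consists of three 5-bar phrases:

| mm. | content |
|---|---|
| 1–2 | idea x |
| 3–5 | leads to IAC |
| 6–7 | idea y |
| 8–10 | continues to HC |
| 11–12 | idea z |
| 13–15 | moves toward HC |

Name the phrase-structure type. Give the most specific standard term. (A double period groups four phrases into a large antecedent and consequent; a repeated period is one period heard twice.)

phrase group

The final phrase closes with a half cadence, which is not stronger than the preceding half cadence; the 3 phrases lack an overall antecedent–consequent design and so form a phrase group.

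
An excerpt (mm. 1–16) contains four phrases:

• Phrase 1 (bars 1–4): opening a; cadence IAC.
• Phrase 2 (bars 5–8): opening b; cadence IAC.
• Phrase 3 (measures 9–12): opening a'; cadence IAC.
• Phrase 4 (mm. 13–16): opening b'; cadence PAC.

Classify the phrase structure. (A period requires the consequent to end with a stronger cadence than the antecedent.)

parallel double period

Four phrases in two halves: the first half (bars 1-8) ends with an imperfect authentic cadence, the second (bars 9–16) with a perfect authentic cadence — a large antecedent–consequent pair, i.e. a double period.
Phrase 3 begins with the same material as phrase 1, making it parallel.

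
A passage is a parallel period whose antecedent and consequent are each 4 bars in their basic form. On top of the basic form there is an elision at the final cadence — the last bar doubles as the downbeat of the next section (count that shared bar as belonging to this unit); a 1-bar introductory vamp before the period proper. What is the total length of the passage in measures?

Basic parallel period: 4 + 4 = 8 bars.
8 (basic form) + 1 (introduction) = 9.
The elision shares a bar with the next section but does not change this unit's count.

9 measures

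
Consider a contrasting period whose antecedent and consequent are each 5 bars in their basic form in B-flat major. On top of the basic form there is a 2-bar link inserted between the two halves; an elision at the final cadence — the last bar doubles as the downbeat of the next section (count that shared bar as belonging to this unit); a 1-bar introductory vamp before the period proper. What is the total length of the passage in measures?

13 measures

Basic contrasting period: 5 + 5 = 10 bars.
10 (basic form) + 2 (link) + 1 (introduction) = 13.
The elision shares a bar with the next section but does not change this unit's count.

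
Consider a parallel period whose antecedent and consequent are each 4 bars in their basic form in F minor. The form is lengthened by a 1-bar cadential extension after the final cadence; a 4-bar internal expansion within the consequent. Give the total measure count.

Basic parallel period: 4 + 4 = 8 bars.
8 (basic form) + 1 (cadential extension) + 4 (internal expansion) = 13.

13 measures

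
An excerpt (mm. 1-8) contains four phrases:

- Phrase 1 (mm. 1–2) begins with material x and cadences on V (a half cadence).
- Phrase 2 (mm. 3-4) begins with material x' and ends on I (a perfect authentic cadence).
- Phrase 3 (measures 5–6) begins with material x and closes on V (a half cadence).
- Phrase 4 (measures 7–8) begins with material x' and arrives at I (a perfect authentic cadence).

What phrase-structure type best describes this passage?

The cadence pattern HC–PAC–HC–PAC is weak–strong twice, and phrases 3–4 restate phrases 1–2: a period heard twice, not a double period (which would end weakly at phrase 2).

repeated period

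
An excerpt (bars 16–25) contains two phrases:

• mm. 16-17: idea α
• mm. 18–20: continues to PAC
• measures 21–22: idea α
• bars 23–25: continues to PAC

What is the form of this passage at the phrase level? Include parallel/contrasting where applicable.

repeated phrase

Both phrases have the same opening (α) and the same cadence (perfect authentic cadence): the second is a restatement, not a consequent, so this is a repeated phrase rather than a period.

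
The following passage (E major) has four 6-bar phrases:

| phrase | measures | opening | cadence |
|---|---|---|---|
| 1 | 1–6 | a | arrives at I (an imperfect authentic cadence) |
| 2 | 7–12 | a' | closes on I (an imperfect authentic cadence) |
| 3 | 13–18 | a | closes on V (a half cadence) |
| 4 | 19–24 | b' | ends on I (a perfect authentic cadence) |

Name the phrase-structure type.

parallel double period

Four phrases in two halves: the first half (bars 1–12) ends with an imperfect authentic cadence, the second (mm. 13–24) with a perfect authentic cadence — a large antecedent–consequent pair, i.e. a double period.
Phrase 3 begins with the same material as phrase 1, making it parallel.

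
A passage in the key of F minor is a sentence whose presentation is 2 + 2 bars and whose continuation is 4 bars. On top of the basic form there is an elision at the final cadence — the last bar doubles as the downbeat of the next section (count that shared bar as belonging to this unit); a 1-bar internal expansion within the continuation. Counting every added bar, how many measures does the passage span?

Basic sentence: 2 + 2 + 4 = 8 bars.
8 (basic form) + 1 (internal expansion) = 9.
The elision shares a bar with the next section but does not change this unit's count.

9 measures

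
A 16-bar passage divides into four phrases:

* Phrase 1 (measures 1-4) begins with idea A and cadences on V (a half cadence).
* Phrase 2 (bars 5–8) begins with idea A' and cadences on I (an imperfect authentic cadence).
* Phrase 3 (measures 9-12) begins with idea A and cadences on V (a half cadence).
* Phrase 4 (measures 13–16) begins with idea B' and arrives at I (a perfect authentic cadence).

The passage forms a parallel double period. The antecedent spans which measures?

In a double period the four phrases pair into a large antecedent (phrases 1–2, ending imperfect authentic cadence) and a large consequent (phrases 3–4, ending perfect authentic cadence). The antecedent spans measures 1–8.

measures 1–8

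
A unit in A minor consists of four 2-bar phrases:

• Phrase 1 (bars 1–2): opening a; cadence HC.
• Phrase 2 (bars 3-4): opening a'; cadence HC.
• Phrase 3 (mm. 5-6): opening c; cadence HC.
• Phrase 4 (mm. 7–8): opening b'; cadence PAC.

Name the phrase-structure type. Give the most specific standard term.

Four phrases in two halves: the first half (measures 1–4) ends with a half cadence, the second (mm. 5–8) with a perfect authentic cadence — a large antecedent–consequent pair, i.e. a double period.
Phrase 3 begins with different material from phrase 1, making it contrasting.

contrasting double period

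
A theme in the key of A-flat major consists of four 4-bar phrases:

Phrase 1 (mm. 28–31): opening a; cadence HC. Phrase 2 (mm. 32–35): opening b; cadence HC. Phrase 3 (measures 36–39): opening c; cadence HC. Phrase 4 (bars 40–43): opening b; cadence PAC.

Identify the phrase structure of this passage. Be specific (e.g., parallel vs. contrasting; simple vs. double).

Four phrases in two halves: the first half (mm. 28–35) ends with a half cadence, the second (mm. 36–43) with a perfect authentic cadence — a large antecedent–consequent pair, i.e. a double period.
Phrase 3 begins with different material from phrase 1, making it contrasting.

contrasting double period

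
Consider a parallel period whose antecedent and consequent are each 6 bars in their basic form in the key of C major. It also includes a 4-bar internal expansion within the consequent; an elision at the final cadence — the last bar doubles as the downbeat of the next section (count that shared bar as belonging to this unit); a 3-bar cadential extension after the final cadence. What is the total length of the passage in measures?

19 measures

Basic parallel period: 6 + 6 = 12 bars.
12 (basic form) + 4 (internal expansion) + 3 (cadential extension) = 19.
The elision shares a bar with the next section but does not change this unit's count.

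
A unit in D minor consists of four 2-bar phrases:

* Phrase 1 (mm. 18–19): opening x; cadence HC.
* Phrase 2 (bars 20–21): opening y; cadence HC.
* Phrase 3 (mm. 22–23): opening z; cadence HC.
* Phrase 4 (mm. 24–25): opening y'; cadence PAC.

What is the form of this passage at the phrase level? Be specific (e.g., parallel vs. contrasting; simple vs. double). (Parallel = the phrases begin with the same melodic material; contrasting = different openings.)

Four phrases in two halves: the first half (mm. 18–21) ends with a half cadence, the second (mm. 22-25) with a perfect authentic cadence — a large antecedent–consequent pair, i.e. a double period.
Phrase 3 begins with different material from phrase 1, making it contrasting.

contrasting double period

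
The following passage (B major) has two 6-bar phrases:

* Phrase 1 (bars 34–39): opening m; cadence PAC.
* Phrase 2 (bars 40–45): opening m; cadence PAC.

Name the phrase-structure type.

Both phrases have the same opening (m) and the same cadence (perfect authentic cadence): the second is a restatement, not a consequent, so this is a repeated phrase rather than a period.

repeated phrase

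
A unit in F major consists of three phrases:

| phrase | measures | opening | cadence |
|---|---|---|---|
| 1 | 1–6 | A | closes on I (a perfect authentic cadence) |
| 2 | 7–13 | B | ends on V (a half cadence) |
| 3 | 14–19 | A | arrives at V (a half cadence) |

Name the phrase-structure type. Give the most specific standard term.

phrase group

The final phrase closes with a half cadence, which is not stronger than the preceding half cadence; the 3 phrases lack an overall antecedent–consequent design and so form a phrase group.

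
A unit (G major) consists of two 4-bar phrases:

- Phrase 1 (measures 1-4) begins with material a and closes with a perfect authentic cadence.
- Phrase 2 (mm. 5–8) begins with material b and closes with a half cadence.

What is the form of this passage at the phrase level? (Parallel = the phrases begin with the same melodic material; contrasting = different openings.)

phrase group

The second phrase closes with a half cadence, which is not stronger than the first phrase's perfect authentic cadence; without a weak→strong cadential pair there is no antecedent–consequent relationship, so this is a phrase group rather than a period.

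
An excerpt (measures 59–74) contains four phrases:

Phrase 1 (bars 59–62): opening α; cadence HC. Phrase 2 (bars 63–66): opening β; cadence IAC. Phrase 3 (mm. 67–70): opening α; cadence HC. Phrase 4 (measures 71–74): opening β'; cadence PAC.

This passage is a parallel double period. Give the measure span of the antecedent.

measures 59–66

In a double period the four phrases pair into a large antecedent (phrases 1–2, ending imperfect authentic cadence) and a large consequent (phrases 3–4, ending perfect authentic cadence). The antecedent spans measures 59-66.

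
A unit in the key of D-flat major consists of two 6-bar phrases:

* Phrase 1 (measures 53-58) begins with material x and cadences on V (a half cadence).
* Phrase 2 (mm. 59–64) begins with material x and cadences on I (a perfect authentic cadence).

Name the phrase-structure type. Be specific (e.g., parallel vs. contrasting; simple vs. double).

Phrase 1 ends with a half cadence (weaker) and phrase 2 with a perfect authentic cadence (stronger): antecedent + consequent = a period.
The two phrases open with the same material (x / x), so the period is parallel.

parallel period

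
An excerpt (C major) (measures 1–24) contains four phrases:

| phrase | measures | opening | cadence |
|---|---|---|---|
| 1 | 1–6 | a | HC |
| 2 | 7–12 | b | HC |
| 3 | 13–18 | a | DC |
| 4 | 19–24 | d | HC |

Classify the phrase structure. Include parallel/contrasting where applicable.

phrase group

Phrase 4 ends with a half cadence, no stronger than phrase 2's half cadence, so the four phrases do not form a double period; nor do phrases 3–4 duplicate 1–2, so it is not a repeated period. With no phrase reaching a conclusive cadence, the passage is a phrase group.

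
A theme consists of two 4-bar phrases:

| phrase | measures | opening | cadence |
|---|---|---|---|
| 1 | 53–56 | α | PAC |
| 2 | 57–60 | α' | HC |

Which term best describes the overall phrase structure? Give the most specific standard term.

The second phrase closes with a half cadence, which is not stronger than the first phrase's perfect authentic cadence; without a weak→strong cadential pair there is no antecedent–consequent relationship, so this is a phrase group rather than a period.

phrase group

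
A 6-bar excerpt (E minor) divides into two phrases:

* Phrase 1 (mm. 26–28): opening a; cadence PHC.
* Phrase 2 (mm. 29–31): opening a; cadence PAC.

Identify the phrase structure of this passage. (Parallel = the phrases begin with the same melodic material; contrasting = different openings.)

parallel period

Phrase 1 ends with a Phrygian half cadence (weaker) and phrase 2 with a perfect authentic cadence (stronger): antecedent + consequent = a period.
The two phrases open with the same material (a / a), so the period is parallel.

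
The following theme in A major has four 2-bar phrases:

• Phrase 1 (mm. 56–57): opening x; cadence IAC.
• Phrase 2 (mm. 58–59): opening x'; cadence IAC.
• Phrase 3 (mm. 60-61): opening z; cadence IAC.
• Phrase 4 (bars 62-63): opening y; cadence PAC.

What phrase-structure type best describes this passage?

Four phrases in two halves: the first half (mm. 56–59) ends with an imperfect authentic cadence, the second (measures 60-63) with a perfect authentic cadence — a large antecedent–consequent pair, i.e. a double period.
Phrase 3 begins with different material from phrase 1, making it contrasting.

contrasting double period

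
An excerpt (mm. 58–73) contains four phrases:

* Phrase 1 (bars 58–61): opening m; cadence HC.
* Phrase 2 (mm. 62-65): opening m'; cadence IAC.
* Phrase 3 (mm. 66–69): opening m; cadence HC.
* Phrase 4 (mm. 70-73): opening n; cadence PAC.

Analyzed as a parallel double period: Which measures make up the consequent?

measures 66–73

In a double period the four phrases pair into a large antecedent (phrases 1–2, ending imperfect authentic cadence) and a large consequent (phrases 3–4, ending perfect authentic cadence). The consequent spans measures 66-73.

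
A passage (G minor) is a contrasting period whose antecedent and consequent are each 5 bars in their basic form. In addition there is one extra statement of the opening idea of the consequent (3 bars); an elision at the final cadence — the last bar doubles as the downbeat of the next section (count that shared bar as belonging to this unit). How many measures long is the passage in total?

13 measures

Basic contrasting period: 5 + 5 = 10 bars.
10 (basic form) + 3 (extra statement) = 13.
The elision shares a bar with the next section but does not change this unit's count.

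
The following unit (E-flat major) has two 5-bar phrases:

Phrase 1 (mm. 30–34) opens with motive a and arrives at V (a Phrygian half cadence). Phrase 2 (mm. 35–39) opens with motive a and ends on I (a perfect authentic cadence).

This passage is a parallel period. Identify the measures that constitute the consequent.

measures 35–39

The antecedent is the phrase ending with the weaker cadence (Phrygian half cadence, phrase 1) and the consequent the one ending more conclusively (perfect authentic cadence, phrase 2); the consequent is measures 35–39.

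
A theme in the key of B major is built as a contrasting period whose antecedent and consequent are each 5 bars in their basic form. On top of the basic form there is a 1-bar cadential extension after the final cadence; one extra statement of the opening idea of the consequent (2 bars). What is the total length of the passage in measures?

13 measures

Basic contrasting period: 5 + 5 = 10 bars.
10 (basic form) + 1 (cadential extension) + 2 (extra statement) = 13.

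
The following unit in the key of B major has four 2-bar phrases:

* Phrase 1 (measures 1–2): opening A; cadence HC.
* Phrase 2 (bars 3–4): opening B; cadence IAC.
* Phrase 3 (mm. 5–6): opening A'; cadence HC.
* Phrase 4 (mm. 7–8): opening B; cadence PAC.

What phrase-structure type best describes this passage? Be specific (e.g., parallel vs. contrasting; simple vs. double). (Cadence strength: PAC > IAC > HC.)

Four phrases in two halves: the first half (bars 1-4) ends with an imperfect authentic cadence, the second (measures 5–8) with a perfect authentic cadence — a large antecedent–consequent pair, i.e. a double period.
Phrase 3 begins with the same material as phrase 1, making it parallel.

parallel double period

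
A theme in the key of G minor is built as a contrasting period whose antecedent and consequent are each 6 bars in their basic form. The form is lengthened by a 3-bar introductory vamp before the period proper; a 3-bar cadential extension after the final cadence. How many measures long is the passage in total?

Basic contrasting period: 6 + 6 = 12 bars.
12 (basic form) + 3 (introduction) + 3 (cadential extension) = 18.

18 measures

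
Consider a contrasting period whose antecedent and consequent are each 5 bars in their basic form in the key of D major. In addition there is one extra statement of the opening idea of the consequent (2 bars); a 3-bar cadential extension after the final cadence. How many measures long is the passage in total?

Basic contrasting period: 5 + 5 = 10 bars.
10 (basic form) + 2 (extra statement) + 3 (cadential extension) = 15.

15 measures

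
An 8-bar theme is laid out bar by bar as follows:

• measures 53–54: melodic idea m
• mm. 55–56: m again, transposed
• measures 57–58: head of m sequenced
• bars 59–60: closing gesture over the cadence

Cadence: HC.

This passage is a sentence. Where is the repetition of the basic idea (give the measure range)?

measures 55–56

The presentation of a sentence is the basic idea (mm. 53–54) plus its repetition (bars 55–56); the repetition of the basic idea is therefore bars 55-56.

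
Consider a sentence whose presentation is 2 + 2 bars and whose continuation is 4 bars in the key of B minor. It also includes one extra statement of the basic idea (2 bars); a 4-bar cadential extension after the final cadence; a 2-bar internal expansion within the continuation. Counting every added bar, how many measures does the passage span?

16 measures

Basic sentence: 2 + 2 + 4 = 8 bars.
8 (basic form) + 2 (extra statement) + 4 (cadential extension) + 2 (internal expansion) = 16.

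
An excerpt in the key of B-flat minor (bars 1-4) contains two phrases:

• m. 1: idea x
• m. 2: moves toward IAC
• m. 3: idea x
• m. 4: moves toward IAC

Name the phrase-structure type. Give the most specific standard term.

Both phrases have the same opening (x) and the same cadence (imperfect authentic cadence): the second is a restatement, not a consequent, so this is a repeated phrase rather than a period.

repeated phrase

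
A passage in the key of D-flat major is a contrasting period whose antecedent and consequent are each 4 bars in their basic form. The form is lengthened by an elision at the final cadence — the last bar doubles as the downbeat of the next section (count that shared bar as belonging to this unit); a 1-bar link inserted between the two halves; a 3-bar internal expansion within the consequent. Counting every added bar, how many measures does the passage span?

12 measures

Basic contrasting period: 4 + 4 = 8 bars.
8 (basic form) + 1 (link) + 3 (internal expansion) = 12.
The elision shares a bar with the next section but does not change this unit's count.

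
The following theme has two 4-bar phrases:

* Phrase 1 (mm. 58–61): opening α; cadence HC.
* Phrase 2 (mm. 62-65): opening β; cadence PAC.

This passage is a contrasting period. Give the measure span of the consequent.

The antecedent is the phrase ending with the weaker cadence (half cadence, phrase 1) and the consequent the one ending more conclusively (perfect authentic cadence, phrase 2); the consequent is mm. 62–65.

measures 62–65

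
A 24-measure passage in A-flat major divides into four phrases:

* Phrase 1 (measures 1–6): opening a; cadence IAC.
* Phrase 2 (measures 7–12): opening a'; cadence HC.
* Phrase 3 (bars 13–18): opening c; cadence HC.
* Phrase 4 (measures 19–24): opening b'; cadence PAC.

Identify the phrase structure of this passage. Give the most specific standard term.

contrasting double period

Four phrases in two halves: the first half (mm. 1-12) ends with a half cadence, the second (mm. 13–24) with a perfect authentic cadence — a large antecedent–consequent pair, i.e. a double period.
Phrase 3 begins with different material from phrase 1, making it contrasting.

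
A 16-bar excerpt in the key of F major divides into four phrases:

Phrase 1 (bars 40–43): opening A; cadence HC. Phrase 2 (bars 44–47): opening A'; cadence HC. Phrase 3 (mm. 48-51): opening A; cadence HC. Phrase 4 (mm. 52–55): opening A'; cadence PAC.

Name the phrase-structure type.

parallel double period

Four phrases in two halves: the first half (mm. 40–47) ends with a half cadence, the second (mm. 48–55) with a perfect authentic cadence — a large antecedent–consequent pair, i.e. a double period.
Phrase 3 begins with the same material as phrase 1, making it parallel.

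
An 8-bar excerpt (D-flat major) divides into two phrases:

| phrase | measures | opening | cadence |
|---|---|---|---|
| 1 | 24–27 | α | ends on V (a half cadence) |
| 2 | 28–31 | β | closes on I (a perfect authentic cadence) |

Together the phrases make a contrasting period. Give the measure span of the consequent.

The phrase ending with the weaker cadence (half cadence) is the antecedent; the one ending more conclusively (perfect authentic cadence) is the consequent. The consequent is measures 28–31.

measures 28–31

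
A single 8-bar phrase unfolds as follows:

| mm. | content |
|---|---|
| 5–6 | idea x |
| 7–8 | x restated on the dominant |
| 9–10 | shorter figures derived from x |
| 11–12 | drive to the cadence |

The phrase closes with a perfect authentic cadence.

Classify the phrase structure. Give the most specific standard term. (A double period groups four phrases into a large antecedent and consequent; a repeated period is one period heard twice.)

sentence

Basic idea (mm. 5-6) + its repetition (mm. 7–8) form the presentation; fragmentation and cadence (mm. 9–12) form the continuation — the 8-bar whole is a sentence.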